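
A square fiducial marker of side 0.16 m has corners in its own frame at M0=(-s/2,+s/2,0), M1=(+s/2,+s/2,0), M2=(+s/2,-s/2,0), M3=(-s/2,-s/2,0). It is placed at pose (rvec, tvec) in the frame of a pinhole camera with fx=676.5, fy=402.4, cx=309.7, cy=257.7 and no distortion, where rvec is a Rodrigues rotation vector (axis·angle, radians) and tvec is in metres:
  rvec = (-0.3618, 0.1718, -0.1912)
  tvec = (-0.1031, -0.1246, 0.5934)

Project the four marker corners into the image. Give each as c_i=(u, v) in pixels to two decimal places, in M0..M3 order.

c0=(111.76, 233.93) c1=(293.39, 207.95) c2=(267.64, 116.19) c3=(103.68, 142.84)

Intrinsics K: fx=676.5, fy=402.4, cx=309.7, cy=257.7
Marker side s = 0.16 m; corners in marker frame (Z=0):
  M0 = (-0.0800, +0.0800, 0)
  M1 = (+0.0800, +0.0800, 0)
  M2 = (+0.0800, -0.0800, 0)
  M3 = (-0.0800, -0.0800, 0)
rvec = (-0.3618, 0.1718, -0.1912), |rvec| = θ = 0.44382 rad = 25.429°
Rodrigues: sinθ=0.42939, 1−cosθ=0.09688; R = I + sinθ·[k]× + (1−cosθ)·[k]×²:
    [+0.96750 +0.15441 +0.20024]
    [-0.21556 +0.91764 +0.33388]
    [-0.13219 -0.36620 +0.92110]
t = (-0.1031, -0.1246, 0.5934) m
M0: Pc = R·M0+t = (-0.16815, -0.03394, +0.57468); u = 676.5·(-0.16815)/0.57468 + 309.7 = 111.7609, v = 402.4·(-0.03394)/0.57468 + 257.7 = 233.9315
M1: Pc = R·M1+t = (-0.01335, -0.06843, +0.55353); u = 676.5·(-0.01335)/0.55353 + 309.7 = 293.3881, v = 402.4·(-0.06843)/0.55353 + 257.7 = 207.9507
M2: Pc = R·M2+t = (-0.03805, -0.21526, +0.61212); u = 676.5·(-0.03805)/0.61212 + 309.7 = 267.6450, v = 402.4·(-0.21526)/0.61212 + 257.7 = 116.1938
M3: Pc = R·M3+t = (-0.19285, -0.18077, +0.63327); u = 676.5·(-0.19285)/0.63327 + 309.7 = 103.6820, v = 402.4·(-0.18077)/0.63327 + 257.7 = 142.8354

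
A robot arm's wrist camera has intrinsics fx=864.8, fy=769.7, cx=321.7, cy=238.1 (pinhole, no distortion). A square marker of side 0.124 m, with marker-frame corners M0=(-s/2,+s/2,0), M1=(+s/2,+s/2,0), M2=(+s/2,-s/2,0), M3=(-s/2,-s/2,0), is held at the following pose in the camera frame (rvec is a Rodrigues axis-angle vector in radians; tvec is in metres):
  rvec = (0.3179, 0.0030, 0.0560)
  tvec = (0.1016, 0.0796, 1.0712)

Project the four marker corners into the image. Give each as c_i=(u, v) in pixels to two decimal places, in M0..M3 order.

Intrinsics K: fx=864.8, fy=769.7, cx=321.7, cy=238.1
Marker side s = 0.124 m; corners in marker frame (Z=0):
  M0 = (-0.0620, +0.0620, 0)
  M1 = (+0.0620, +0.0620, 0)
  M2 = (+0.0620, -0.0620, 0)
  M3 = (-0.0620, -0.0620, 0)
rvec = (0.3179, 0.0030, 0.0560), |rvec| = θ = 0.32281 rad = 18.496°
Rodrigues: sinθ=0.31723, 1−cosθ=0.05165; R = I + sinθ·[k]× + (1−cosθ)·[k]×²:
    [+0.99844 -0.05456 +0.01177]
    [+0.05551 +0.94835 -0.31232]
    [+0.00588 +0.31249 +0.94990]
t = (0.1016, 0.0796, 1.0712) m
M0: Pc = R·M0+t = (+0.03631, +0.13496, +1.09021); u = 864.8·(+0.03631)/1.09021 + 321.7 = 350.5057, v = 769.7·(+0.13496)/1.09021 + 238.1 = 333.3808
M1: Pc = R·M1+t = (+0.16012, +0.14184, +1.09094); u = 864.8·(+0.16012)/1.09094 + 321.7 = 448.6295, v = 769.7·(+0.14184)/1.09094 + 238.1 = 338.1731
M2: Pc = R·M2+t = (+0.16689, +0.02424, +1.05219); u = 864.8·(+0.16689)/1.05219 + 321.7 = 458.8645, v = 769.7·(+0.02424)/1.05219 + 238.1 = 255.8346
M3: Pc = R·M3+t = (+0.04308, +0.01736, +1.05146); u = 864.8·(+0.04308)/1.05146 + 321.7 = 357.1317, v = 769.7·(+0.01736)/1.05146 + 238.1 = 250.8086

c0=(350.51, 333.38) c1=(448.63, 338.17) c2=(458.86, 255.83) c3=(357.13, 250.81)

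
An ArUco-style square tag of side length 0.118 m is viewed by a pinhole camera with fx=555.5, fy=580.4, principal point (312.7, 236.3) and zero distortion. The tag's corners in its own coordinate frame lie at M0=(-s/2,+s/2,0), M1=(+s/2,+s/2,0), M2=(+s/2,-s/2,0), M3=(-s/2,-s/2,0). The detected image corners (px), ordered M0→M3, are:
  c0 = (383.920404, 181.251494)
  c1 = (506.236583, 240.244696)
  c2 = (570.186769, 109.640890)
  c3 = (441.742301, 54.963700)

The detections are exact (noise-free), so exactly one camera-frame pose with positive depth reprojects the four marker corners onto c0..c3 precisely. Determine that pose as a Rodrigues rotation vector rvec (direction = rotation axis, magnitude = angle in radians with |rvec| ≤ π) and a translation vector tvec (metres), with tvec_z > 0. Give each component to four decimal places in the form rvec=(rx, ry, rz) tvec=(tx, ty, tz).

rvec=(0.0675, 0.2120, 0.4467) tvec=(0.1418, -0.0755, 0.4893)

Intrinsics K: fx=555.5, fy=580.4, cx=312.7, cy=236.3
Marker side s = 0.118 m; corners in marker frame (Z=0):
  M0 = (-0.0590, +0.0590, 0)
  M1 = (+0.0590, +0.0590, 0)
  M2 = (+0.0590, -0.0590, 0)
  M3 = (-0.0590, -0.0590, 0)
Detected image corners:
  c0 = (383.920404, 181.251494) px
  c1 = (506.236583, 240.244696) px
  c2 = (570.186769, 109.640890) px
  c3 = (441.742301, 54.963700) px
Planar DLT: solve 8×8 A·h = b for H (H[2,2]=1):
  H  [+878.99665 -407.38823 +473.68858]
  H  [+425.44865 +1121.38821 +146.73988]
  H  [-0.38526 +0.22713 +1.00000]
B = K⁻¹H; ‖b₁‖=2.043897, ‖b₂‖=2.043897; λ = 2/(‖b₁‖+‖b₂‖) = 0.489261, sign → tz>0 ⇒ λ=+0.489261
r₁ = λ·B[:,0] = (+0.88029,+0.43538,-0.18849); r₂ = λ·B[:,1] = (-0.42137,+0.90006,+0.11113)
r₃ = r₁×r₂ = (+0.21804,-0.01840,+0.97577); SVD([r₁ r₂ r₃]) → R = UVᵀ:
  R  [+0.88029 -0.42137 +0.21804]
  R  [+0.43538 +0.90006 -0.01840]
  R  [-0.18849 +0.11113 +0.97577]
t = (+0.14179, -0.07550, +0.48926) m
tr R = 2.756114; θ = arccos((tr R − 1)/2) = 0.499009 rad = 28.591°
axis k = ((R−Rᵀ)₃₂, (R−Rᵀ)₁₃, (R−Rᵀ)₂₁) / (2 sinθ) = (+0.135328, +0.424748, +0.895140)
rvec = θ·k = (+0.067530, +0.211953, +0.446683)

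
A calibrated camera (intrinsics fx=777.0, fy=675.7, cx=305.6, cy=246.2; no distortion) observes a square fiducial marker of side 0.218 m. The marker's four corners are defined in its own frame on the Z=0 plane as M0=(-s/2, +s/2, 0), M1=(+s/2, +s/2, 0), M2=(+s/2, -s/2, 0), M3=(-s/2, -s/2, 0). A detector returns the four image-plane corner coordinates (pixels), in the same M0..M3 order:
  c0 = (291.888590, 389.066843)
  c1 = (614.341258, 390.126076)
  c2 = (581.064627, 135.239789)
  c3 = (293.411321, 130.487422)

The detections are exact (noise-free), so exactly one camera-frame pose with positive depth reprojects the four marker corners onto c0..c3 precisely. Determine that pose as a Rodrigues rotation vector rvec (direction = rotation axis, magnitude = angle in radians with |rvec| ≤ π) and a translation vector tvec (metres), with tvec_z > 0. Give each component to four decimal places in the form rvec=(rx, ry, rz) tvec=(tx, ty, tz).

Intrinsics K: fx=777.0, fy=675.7, cx=305.6, cy=246.2
Marker side s = 0.218 m; corners in marker frame (Z=0):
  M0 = (-0.1090, +0.1090, 0)
  M1 = (+0.1090, +0.1090, 0)
  M2 = (+0.1090, -0.1090, 0)
  M3 = (-0.1090, -0.1090, 0)
Detected image corners:
  c0 = (291.888590, 389.066843) px
  c1 = (614.341258, 390.126076) px
  c2 = (581.064627, 135.239789) px
  c3 = (293.411321, 130.487422) px
Planar DLT: solve 8×8 A·h = b for H (H[2,2]=1):
  H  [+1426.77185 -161.16592 +445.91664]
  H  [+32.61197 +1039.93080 +253.86724]
  H  [+0.07195 -0.52703 +1.00000]
B = K⁻¹H; ‖b₁‖=1.809523, ‖b₂‖=1.809523; λ = 2/(‖b₁‖+‖b₂‖) = 0.552632, sign → tz>0 ⇒ λ=+0.552632
r₁ = λ·B[:,0] = (+0.99913,+0.01218,+0.03976); r₂ = λ·B[:,1] = (-0.00007,+0.95665,-0.29125)
r₃ = r₁×r₂ = (-0.04159,+0.29100,+0.95582); SVD([r₁ r₂ r₃]) → R = UVᵀ:
  R  [+0.99913 -0.00007 -0.04159]
  R  [+0.01218 +0.95665 +0.29100]
  R  [+0.03976 -0.29125 +0.95582]
t = (+0.09980, +0.00627, +0.55263) m
tr R = 2.911600; θ = arccos((tr R − 1)/2) = 0.298428 rad = 17.099°
axis k = ((R−Rᵀ)₃₂, (R−Rᵀ)₁₃, (R−Rᵀ)₂₁) / (2 sinθ) = (-0.990165, -0.138343, +0.020847)
rvec = θ·k = (-0.295493, -0.041285, +0.006221)

rvec=(-0.2955, -0.0413, 0.0062) tvec=(0.0998, 0.0063, 0.5526)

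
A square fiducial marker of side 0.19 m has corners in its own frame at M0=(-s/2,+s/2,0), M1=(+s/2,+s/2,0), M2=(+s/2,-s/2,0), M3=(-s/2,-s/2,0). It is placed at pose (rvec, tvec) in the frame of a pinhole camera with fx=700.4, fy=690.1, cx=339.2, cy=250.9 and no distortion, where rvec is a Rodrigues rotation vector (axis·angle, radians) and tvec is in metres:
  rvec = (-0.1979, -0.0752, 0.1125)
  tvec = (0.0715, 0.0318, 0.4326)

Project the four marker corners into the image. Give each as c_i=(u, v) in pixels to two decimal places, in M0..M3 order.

Intrinsics K: fx=700.4, fy=690.1, cx=339.2, cy=250.9
Marker side s = 0.19 m; corners in marker frame (Z=0):
  M0 = (-0.0950, +0.0950, 0)
  M1 = (+0.0950, +0.0950, 0)
  M2 = (+0.0950, -0.0950, 0)
  M3 = (-0.0950, -0.0950, 0)
rvec = (-0.1979, -0.0752, 0.1125), |rvec| = θ = 0.23974 rad = 13.736°
Rodrigues: sinθ=0.23745, 1−cosθ=0.02860; R = I + sinθ·[k]× + (1−cosθ)·[k]×²:
    [+0.99089 -0.10402 -0.08556]
    [+0.11883 +0.97421 +0.19180]
    [+0.06340 -0.20022 +0.97770]
t = (0.0715, 0.0318, 0.4326) m
M0: Pc = R·M0+t = (-0.03252, +0.11306, +0.40756); u = 700.4·(-0.03252)/0.40756 + 339.2 = 283.3196, v = 690.1·(+0.11306)/0.40756 + 250.9 = 442.3428
M1: Pc = R·M1+t = (+0.15575, +0.13564, +0.41960); u = 700.4·(+0.15575)/0.41960 + 339.2 = 599.1819, v = 690.1·(+0.13564)/0.41960 + 250.9 = 473.9793
M2: Pc = R·M2+t = (+0.17552, -0.04946, +0.45764); u = 700.4·(+0.17552)/0.45764 + 339.2 = 607.8183, v = 690.1·(-0.04946)/0.45764 + 250.9 = 176.3152
M3: Pc = R·M3+t = (-0.01275, -0.07204, +0.44560); u = 700.4·(-0.01275)/0.44560 + 339.2 = 319.1554, v = 690.1·(-0.07204)/0.44560 + 250.9 = 139.3324

c0=(283.32, 442.34) c1=(599.18, 473.98) c2=(607.82, 176.32) c3=(319.16, 139.33)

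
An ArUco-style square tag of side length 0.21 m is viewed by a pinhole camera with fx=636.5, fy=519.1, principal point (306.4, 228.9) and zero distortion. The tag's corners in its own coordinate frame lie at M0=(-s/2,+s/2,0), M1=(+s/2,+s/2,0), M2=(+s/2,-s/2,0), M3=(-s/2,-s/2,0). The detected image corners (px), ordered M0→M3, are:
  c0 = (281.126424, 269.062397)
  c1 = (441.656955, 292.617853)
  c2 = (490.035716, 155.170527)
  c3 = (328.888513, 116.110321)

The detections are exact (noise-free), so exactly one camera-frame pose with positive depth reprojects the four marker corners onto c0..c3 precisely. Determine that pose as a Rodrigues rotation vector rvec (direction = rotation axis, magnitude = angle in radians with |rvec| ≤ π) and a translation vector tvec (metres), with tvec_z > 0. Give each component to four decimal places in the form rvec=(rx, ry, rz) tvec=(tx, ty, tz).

rvec=(0.1593, -0.3377, 0.2280) tvec=(0.0945, -0.0262, 0.7276)

Intrinsics K: fx=636.5, fy=519.1, cx=306.4, cy=228.9
Marker side s = 0.21 m; corners in marker frame (Z=0):
  M0 = (-0.1050, +0.1050, 0)
  M1 = (+0.1050, +0.1050, 0)
  M2 = (+0.1050, -0.1050, 0)
  M3 = (-0.1050, -0.1050, 0)
Detected image corners:
  c0 = (281.126424, 269.062397) px
  c1 = (441.656955, 292.617853) px
  c2 = (490.035716, 155.170527) px
  c3 = (328.888513, 116.110321) px
Planar DLT: solve 8×8 A·h = b for H (H[2,2]=1):
  H  [+948.56863 -167.34058 +389.02581]
  H  [+247.17175 +722.89259 +210.23848]
  H  [+0.47400 +0.15992 +1.00000]
B = K⁻¹H; ‖b₁‖=1.374397, ‖b₂‖=1.374397; λ = 2/(‖b₁‖+‖b₂‖) = 0.727592, sign → tz>0 ⇒ λ=+0.727592
r₁ = λ·B[:,0] = (+0.91830,+0.19437,+0.34488); r₂ = λ·B[:,1] = (-0.24730,+0.96193,+0.11636)
r₃ = r₁×r₂ = (-0.30913,-0.19214,+0.93141); SVD([r₁ r₂ r₃]) → R = UVᵀ:
  R  [+0.91830 -0.24730 -0.30913]
  R  [+0.19437 +0.96193 -0.19214]
  R  [+0.34488 +0.11636 +0.93141]
t = (+0.09445, -0.02616, +0.72759) m
tr R = 2.811634; θ = arccos((tr R − 1)/2) = 0.437493 rad = 25.066°
axis k = ((R−Rᵀ)₃₂, (R−Rᵀ)₁₃, (R−Rᵀ)₂₁) / (2 sinθ) = (+0.364085, -0.771846, +0.521245)
rvec = θ·k = (+0.159285, -0.337677, +0.228041)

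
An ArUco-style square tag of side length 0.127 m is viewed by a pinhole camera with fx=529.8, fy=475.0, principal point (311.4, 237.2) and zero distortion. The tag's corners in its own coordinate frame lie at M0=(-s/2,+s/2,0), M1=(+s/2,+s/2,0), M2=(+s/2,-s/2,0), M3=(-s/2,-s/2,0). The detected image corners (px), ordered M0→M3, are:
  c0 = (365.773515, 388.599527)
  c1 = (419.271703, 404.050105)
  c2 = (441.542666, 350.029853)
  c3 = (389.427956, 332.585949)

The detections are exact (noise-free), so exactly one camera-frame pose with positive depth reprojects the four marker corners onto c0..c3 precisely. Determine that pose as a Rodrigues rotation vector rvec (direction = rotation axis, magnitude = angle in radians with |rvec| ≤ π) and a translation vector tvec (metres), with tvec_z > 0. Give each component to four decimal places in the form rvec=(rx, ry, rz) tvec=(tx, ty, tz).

Intrinsics K: fx=529.8, fy=475.0, cx=311.4, cy=237.2
Marker side s = 0.127 m; corners in marker frame (Z=0):
  M0 = (-0.0635, +0.0635, 0)
  M1 = (+0.0635, +0.0635, 0)
  M2 = (+0.0635, -0.0635, 0)
  M3 = (-0.0635, -0.0635, 0)
Detected image corners:
  c0 = (365.773515, 388.599527) px
  c1 = (419.271703, 404.050105) px
  c2 = (441.542666, 350.029853) px
  c3 = (389.427956, 332.585949) px
Planar DLT: solve 8×8 A·h = b for H (H[2,2]=1):
  H  [+539.81938 -210.10425 +404.57180]
  H  [+242.78381 +406.21009 +368.84957]
  H  [+0.30704 -0.07278 +1.00000]
B = K⁻¹H; ‖b₁‖=0.961914, ‖b₂‖=0.961914; λ = 2/(‖b₁‖+‖b₂‖) = 1.039594, sign → tz>0 ⇒ λ=+1.039594
r₁ = λ·B[:,0] = (+0.87164,+0.37196,+0.31920); r₂ = λ·B[:,1] = (-0.36781,+0.92682,-0.07566)
r₃ = r₁×r₂ = (-0.32398,-0.05146,+0.94466); SVD([r₁ r₂ r₃]) → R = UVᵀ:
  R  [+0.87164 -0.36781 -0.32398]
  R  [+0.37196 +0.92682 -0.05146]
  R  [+0.31920 -0.07566 +0.94466]
t = (+0.18283, +0.28813, +1.03959) m
tr R = 2.743123; θ = arccos((tr R − 1)/2) = 0.512418 rad = 29.359°
axis k = ((R−Rᵀ)₃₂, (R−Rᵀ)₁₃, (R−Rᵀ)₂₁) / (2 sinθ) = (-0.024680, -0.655921, +0.754426)
rvec = θ·k = (-0.012647, -0.336106, +0.386582)

rvec=(-0.0126, -0.3361, 0.3866) tvec=(0.1828, 0.2881, 1.0396)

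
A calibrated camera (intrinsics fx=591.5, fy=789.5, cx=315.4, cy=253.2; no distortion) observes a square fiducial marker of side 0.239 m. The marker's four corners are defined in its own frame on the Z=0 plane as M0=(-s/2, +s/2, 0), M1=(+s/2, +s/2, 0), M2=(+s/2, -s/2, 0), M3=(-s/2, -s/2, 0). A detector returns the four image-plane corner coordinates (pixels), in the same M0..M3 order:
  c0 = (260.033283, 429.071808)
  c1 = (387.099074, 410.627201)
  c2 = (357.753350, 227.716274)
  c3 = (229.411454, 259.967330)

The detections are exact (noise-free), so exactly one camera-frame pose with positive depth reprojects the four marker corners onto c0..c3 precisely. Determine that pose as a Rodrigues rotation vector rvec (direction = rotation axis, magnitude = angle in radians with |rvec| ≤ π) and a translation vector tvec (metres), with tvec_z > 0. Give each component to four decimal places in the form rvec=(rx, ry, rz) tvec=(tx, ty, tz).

Intrinsics K: fx=591.5, fy=789.5, cx=315.4, cy=253.2
Marker side s = 0.239 m; corners in marker frame (Z=0):
  M0 = (-0.1195, +0.1195, 0)
  M1 = (+0.1195, +0.1195, 0)
  M2 = (+0.1195, -0.1195, 0)
  M3 = (-0.1195, -0.1195, 0)
Detected image corners:
  c0 = (260.033283, 429.071808) px
  c1 = (387.099074, 410.627201) px
  c2 = (357.753350, 227.716274) px
  c3 = (229.411454, 259.967330) px
Planar DLT: solve 8×8 A·h = b for H (H[2,2]=1):
  H  [+438.12152 +161.03549 +306.40229]
  H  [-209.08105 +773.51496 +333.52688]
  H  [-0.31165 +0.11498 +1.00000]
B = K⁻¹H; ‖b₁‖=0.973002, ‖b₂‖=0.973002; λ = 2/(‖b₁‖+‖b₂‖) = 1.027747, sign → tz>0 ⇒ λ=+1.027747
r₁ = λ·B[:,0] = (+0.93204,-0.16945,-0.32030); r₂ = λ·B[:,1] = (+0.21679,+0.96904,+0.11817)
r₃ = r₁×r₂ = (+0.29036,-0.17958,+0.93992); SVD([r₁ r₂ r₃]) → R = UVᵀ:
  R  [+0.93204 +0.21679 +0.29036]
  R  [-0.16945 +0.96904 -0.17958]
  R  [-0.32030 +0.11817 +0.93992]
t = (-0.01563, +0.10457, +1.02775) m
tr R = 2.840994; θ = arccos((tr R − 1)/2) = 0.401446 rad = 23.001°
axis k = ((R−Rᵀ)₃₂, (R−Rᵀ)₁₃, (R−Rᵀ)₂₁) / (2 sinθ) = (+0.381004, +0.781389, -0.494234)
rvec = θ·k = (+0.152952, +0.313686, -0.198408)

rvec=(0.1530, 0.3137, -0.1984) tvec=(-0.0156, 0.1046, 1.0277)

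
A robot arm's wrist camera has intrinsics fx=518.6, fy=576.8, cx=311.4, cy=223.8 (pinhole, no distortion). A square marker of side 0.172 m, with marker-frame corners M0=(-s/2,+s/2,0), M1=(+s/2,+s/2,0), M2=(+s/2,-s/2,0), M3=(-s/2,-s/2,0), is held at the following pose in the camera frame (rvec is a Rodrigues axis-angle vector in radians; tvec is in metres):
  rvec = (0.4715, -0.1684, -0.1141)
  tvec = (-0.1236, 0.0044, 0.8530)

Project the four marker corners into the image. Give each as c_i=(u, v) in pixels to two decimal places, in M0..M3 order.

Intrinsics K: fx=518.6, fy=576.8, cx=311.4, cy=223.8
Marker side s = 0.172 m; corners in marker frame (Z=0):
  M0 = (-0.0860, +0.0860, 0)
  M1 = (+0.0860, +0.0860, 0)
  M2 = (+0.0860, -0.0860, 0)
  M3 = (-0.0860, -0.0860, 0)
rvec = (0.4715, -0.1684, -0.1141), |rvec| = θ = 0.51351 rad = 29.422°
Rodrigues: sinθ=0.49124, 1−cosθ=0.12897; R = I + sinθ·[k]× + (1−cosθ)·[k]×²:
    [+0.97976 +0.07032 -0.18741]
    [-0.14799 +0.88490 -0.44165]
    [+0.13478 +0.46045 +0.87739]
t = (-0.1236, 0.0044, 0.8530) m
M0: Pc = R·M0+t = (-0.20181, +0.09323, +0.88101); u = 518.6·(-0.20181)/0.88101 + 311.4 = 192.6043, v = 576.8·(+0.09323)/0.88101 + 223.8 = 284.8369
M1: Pc = R·M1+t = (-0.03329, +0.06777, +0.90419); u = 518.6·(-0.03329)/0.90419 + 311.4 = 292.3045, v = 576.8·(+0.06777)/0.90419 + 223.8 = 267.0345
M2: Pc = R·M2+t = (-0.04539, -0.08443, +0.82499); u = 518.6·(-0.04539)/0.82499 + 311.4 = 282.8688, v = 576.8·(-0.08443)/0.82499 + 223.8 = 164.7715
M3: Pc = R·M3+t = (-0.21391, -0.05897, +0.80181); u = 518.6·(-0.21391)/0.80181 + 311.4 = 173.0480, v = 576.8·(-0.05897)/0.80181 + 223.8 = 181.3755

c0=(192.60, 284.84) c1=(292.30, 267.03) c2=(282.87, 164.77) c3=(173.05, 181.38)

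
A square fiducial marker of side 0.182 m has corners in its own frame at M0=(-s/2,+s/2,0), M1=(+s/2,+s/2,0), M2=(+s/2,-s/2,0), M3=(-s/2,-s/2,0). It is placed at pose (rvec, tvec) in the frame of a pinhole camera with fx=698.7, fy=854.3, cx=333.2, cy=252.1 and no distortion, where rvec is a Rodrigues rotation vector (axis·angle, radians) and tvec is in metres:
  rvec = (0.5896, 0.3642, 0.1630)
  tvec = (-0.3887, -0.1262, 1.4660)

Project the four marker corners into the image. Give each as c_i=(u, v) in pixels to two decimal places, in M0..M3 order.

c0=(117.35, 210.88) c1=(188.51, 235.75) c2=(181.98, 142.60) c3=(105.94, 119.33)

Intrinsics K: fx=698.7, fy=854.3, cx=333.2, cy=252.1
Marker side s = 0.182 m; corners in marker frame (Z=0):
  M0 = (-0.0910, +0.0910, 0)
  M1 = (+0.0910, +0.0910, 0)
  M2 = (+0.0910, -0.0910, 0)
  M3 = (-0.0910, -0.0910, 0)
rvec = (0.5896, 0.3642, 0.1630), |rvec| = θ = 0.71193 rad = 40.790°
Rodrigues: sinθ=0.65329, 1−cosθ=0.24290; R = I + sinθ·[k]× + (1−cosθ)·[k]×²:
    [+0.92370 -0.04667 +0.38026]
    [+0.25248 +0.82067 -0.51259]
    [-0.28815 +0.56949 +0.76984]
t = (-0.3887, -0.1262, 1.4660) m
M0: Pc = R·M0+t = (-0.47700, -0.07449, +1.54405); u = 698.7·(-0.47700)/1.54405 + 333.2 = 117.3498, v = 854.3·(-0.07449)/1.54405 + 252.1 = 210.8830
M1: Pc = R·M1+t = (-0.30889, -0.02854, +1.49160); u = 698.7·(-0.30889)/1.49160 + 333.2 = 188.5090, v = 854.3·(-0.02854)/1.49160 + 252.1 = 235.7523
M2: Pc = R·M2+t = (-0.30040, -0.17791, +1.38795); u = 698.7·(-0.30040)/1.38795 + 333.2 = 181.9797, v = 854.3·(-0.17791)/1.38795 + 252.1 = 142.5976
M3: Pc = R·M3+t = (-0.46851, -0.22386, +1.44040); u = 698.7·(-0.46851)/1.44040 + 333.2 = 105.9379, v = 854.3·(-0.22386)/1.44040 + 252.1 = 119.3304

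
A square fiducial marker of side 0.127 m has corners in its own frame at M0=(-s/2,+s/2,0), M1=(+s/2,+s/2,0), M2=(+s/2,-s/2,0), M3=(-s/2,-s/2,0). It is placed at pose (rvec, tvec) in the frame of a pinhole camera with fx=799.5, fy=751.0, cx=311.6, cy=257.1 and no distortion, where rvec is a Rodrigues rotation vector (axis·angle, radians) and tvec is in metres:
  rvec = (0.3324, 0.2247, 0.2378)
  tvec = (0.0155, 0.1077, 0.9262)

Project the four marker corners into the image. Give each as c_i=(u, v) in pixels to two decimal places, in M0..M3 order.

c0=(264.19, 373.80) c1=(365.73, 403.69) c2=(390.30, 312.86) c3=(283.28, 283.78)

Intrinsics K: fx=799.5, fy=751.0, cx=311.6, cy=257.1
Marker side s = 0.127 m; corners in marker frame (Z=0):
  M0 = (-0.0635, +0.0635, 0)
  M1 = (+0.0635, +0.0635, 0)
  M2 = (+0.0635, -0.0635, 0)
  M3 = (-0.0635, -0.0635, 0)
rvec = (0.3324, 0.2247, 0.2378), |rvec| = θ = 0.46640 rad = 26.723°
Rodrigues: sinθ=0.44967, 1−cosθ=0.10681; R = I + sinθ·[k]× + (1−cosθ)·[k]×²:
    [+0.94744 -0.19260 +0.25545]
    [+0.26594 +0.91798 -0.29424]
    [-0.17783 +0.34672 +0.92096]
t = (0.0155, 0.1077, 0.9262) m
M0: Pc = R·M0+t = (-0.05689, +0.14910, +0.95951); u = 799.5·(-0.05689)/0.95951 + 311.6 = 264.1948, v = 751.0·(+0.14910)/0.95951 + 257.1 = 373.8029
M1: Pc = R·M1+t = (+0.06343, +0.18288, +0.93692); u = 799.5·(+0.06343)/0.93692 + 311.6 = 365.7286, v = 751.0·(+0.18288)/0.93692 + 257.1 = 403.6887
M2: Pc = R·M2+t = (+0.08789, +0.06630, +0.89289); u = 799.5·(+0.08789)/0.89289 + 311.6 = 390.2996, v = 751.0·(+0.06630)/0.89289 + 257.1 = 312.8604
M3: Pc = R·M3+t = (-0.03243, +0.03252, +0.91548); u = 799.5·(-0.03243)/0.91548 + 311.6 = 283.2760, v = 751.0·(+0.03252)/0.91548 + 257.1 = 283.7778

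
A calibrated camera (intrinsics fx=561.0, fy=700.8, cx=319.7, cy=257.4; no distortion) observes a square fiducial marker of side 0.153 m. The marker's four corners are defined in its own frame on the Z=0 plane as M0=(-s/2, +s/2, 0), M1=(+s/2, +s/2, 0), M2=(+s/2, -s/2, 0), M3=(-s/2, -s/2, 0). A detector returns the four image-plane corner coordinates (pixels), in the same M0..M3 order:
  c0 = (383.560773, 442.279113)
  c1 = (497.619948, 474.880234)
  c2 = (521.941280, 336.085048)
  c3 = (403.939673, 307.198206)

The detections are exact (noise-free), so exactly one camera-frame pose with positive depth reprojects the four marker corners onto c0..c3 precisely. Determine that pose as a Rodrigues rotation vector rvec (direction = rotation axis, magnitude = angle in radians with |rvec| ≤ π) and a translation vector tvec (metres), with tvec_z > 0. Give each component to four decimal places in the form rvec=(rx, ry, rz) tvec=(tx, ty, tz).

rvec=(0.1206, 0.1750, 0.1750) tvec=(0.1741, 0.1419, 0.7457)

Intrinsics K: fx=561.0, fy=700.8, cx=319.7, cy=257.4
Marker side s = 0.153 m; corners in marker frame (Z=0):
  M0 = (-0.0765, +0.0765, 0)
  M1 = (+0.0765, +0.0765, 0)
  M2 = (+0.0765, -0.0765, 0)
  M3 = (-0.0765, -0.0765, 0)
Detected image corners:
  c0 = (383.560773, 442.279113) px
  c1 = (497.619948, 474.880234) px
  c2 = (521.941280, 336.085048) px
  c3 = (403.939673, 307.198206) px
Planar DLT: solve 8×8 A·h = b for H (H[2,2]=1):
  H  [+659.83160 -64.48477 +450.64513]
  H  [+116.17252 +965.09125 +390.79816]
  H  [-0.21772 +0.18014 +1.00000]
B = K⁻¹H; ‖b₁‖=1.341055, ‖b₂‖=1.341055; λ = 2/(‖b₁‖+‖b₂‖) = 0.745682, sign → tz>0 ⇒ λ=+0.745682
r₁ = λ·B[:,0] = (+0.96957,+0.18324,-0.16235); r₂ = λ·B[:,1] = (-0.16226,+0.97756,+0.13433)
r₃ = r₁×r₂ = (+0.18332,-0.10389,+0.97755); SVD([r₁ r₂ r₃]) → R = UVᵀ:
  R  [+0.96957 -0.16226 +0.18332]
  R  [+0.18324 +0.97756 -0.10389]
  R  [-0.16235 +0.13433 +0.97755]
t = (+0.17405, +0.14194, +0.74568) m
tr R = 2.924678; θ = arccos((tr R − 1)/2) = 0.275317 rad = 15.774°
axis k = ((R−Rᵀ)₃₂, (R−Rᵀ)₁₃, (R−Rᵀ)₂₁) / (2 sinθ) = (+0.438142, +0.635778, +0.635467)
rvec = θ·k = (+0.120628, +0.175040, +0.174954)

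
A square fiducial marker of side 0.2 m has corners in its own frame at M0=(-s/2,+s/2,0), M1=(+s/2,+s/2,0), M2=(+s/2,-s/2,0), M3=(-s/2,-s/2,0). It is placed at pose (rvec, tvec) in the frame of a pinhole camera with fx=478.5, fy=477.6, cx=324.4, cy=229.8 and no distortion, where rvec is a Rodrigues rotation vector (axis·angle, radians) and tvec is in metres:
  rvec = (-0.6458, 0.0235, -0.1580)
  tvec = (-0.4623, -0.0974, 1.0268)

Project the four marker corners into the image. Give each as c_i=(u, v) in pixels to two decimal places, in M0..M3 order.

c0=(52.81, 228.16) c1=(151.84, 213.01) c2=(158.64, 145.87) c3=(70.62, 159.00)

Intrinsics K: fx=478.5, fy=477.6, cx=324.4, cy=229.8
Marker side s = 0.2 m; corners in marker frame (Z=0):
  M0 = (-0.1000, +0.1000, 0)
  M1 = (+0.1000, +0.1000, 0)
  M2 = (+0.1000, -0.1000, 0)
  M3 = (-0.1000, -0.1000, 0)
rvec = (-0.6458, 0.0235, -0.1580), |rvec| = θ = 0.66526 rad = 38.117°
Rodrigues: sinθ=0.61727, 1−cosθ=0.21325; R = I + sinθ·[k]× + (1−cosθ)·[k]×²:
    [+0.98771 +0.13929 +0.07097]
    [-0.15391 +0.78702 +0.59742]
    [+0.02736 -0.60100 +0.79878]
t = (-0.4623, -0.0974, 1.0268) m
M0: Pc = R·M0+t = (-0.54714, -0.00331, +0.96396); u = 478.5·(-0.54714)/0.96396 + 324.4 = 52.8056, v = 477.6·(-0.00331)/0.96396 + 229.8 = 228.1617
M1: Pc = R·M1+t = (-0.34960, -0.03409, +0.96944); u = 478.5·(-0.34960)/0.96944 + 324.4 = 151.8421, v = 477.6·(-0.03409)/0.96944 + 229.8 = 213.0057
M2: Pc = R·M2+t = (-0.37746, -0.19149, +1.08964); u = 478.5·(-0.37746)/1.08964 + 324.4 = 158.6439, v = 477.6·(-0.19149)/1.08964 + 229.8 = 145.8662
M3: Pc = R·M3+t = (-0.57500, -0.16071, +1.08416); u = 478.5·(-0.57500)/1.08416 + 324.4 = 70.6217, v = 477.6·(-0.16071)/1.08416 + 229.8 = 159.0031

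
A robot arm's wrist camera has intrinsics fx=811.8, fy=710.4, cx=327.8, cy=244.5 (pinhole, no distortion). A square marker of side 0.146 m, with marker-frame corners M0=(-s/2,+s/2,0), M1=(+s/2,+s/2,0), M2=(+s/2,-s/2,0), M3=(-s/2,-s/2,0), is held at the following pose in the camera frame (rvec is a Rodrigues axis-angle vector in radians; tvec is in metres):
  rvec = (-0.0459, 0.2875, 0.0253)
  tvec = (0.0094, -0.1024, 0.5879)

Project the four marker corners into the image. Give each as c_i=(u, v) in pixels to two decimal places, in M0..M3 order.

Intrinsics K: fx=811.8, fy=710.4, cx=327.8, cy=244.5
Marker side s = 0.146 m; corners in marker frame (Z=0):
  M0 = (-0.0730, +0.0730, 0)
  M1 = (+0.0730, +0.0730, 0)
  M2 = (+0.0730, -0.0730, 0)
  M3 = (-0.0730, -0.0730, 0)
rvec = (-0.0459, 0.2875, 0.0253), |rvec| = θ = 0.29224 rad = 16.744°
Rodrigues: sinθ=0.28810, 1−cosθ=0.04240; R = I + sinθ·[k]× + (1−cosθ)·[k]×²:
    [+0.95865 -0.03149 +0.28285]
    [+0.01839 +0.99864 +0.04886]
    [-0.28400 -0.04164 +0.95792]
t = (0.0094, -0.1024, 0.5879) m
M0: Pc = R·M0+t = (-0.06288, -0.03084, +0.60559); u = 811.8·(-0.06288)/0.60559 + 327.8 = 243.5087, v = 710.4·(-0.03084)/0.60559 + 244.5 = 208.3203
M1: Pc = R·M1+t = (+0.07708, -0.02816, +0.56413); u = 811.8·(+0.07708)/0.56413 + 327.8 = 438.7241, v = 710.4·(-0.02816)/0.56413 + 244.5 = 209.0421
M2: Pc = R·M2+t = (+0.08168, -0.17396, +0.57021); u = 811.8·(+0.08168)/0.57021 + 327.8 = 444.0875, v = 710.4·(-0.17396)/0.57021 + 244.5 = 27.7723
M3: Pc = R·M3+t = (-0.05828, -0.17664, +0.61167); u = 811.8·(-0.05828)/0.61167 + 327.8 = 250.4488, v = 710.4·(-0.17664)/0.61167 + 244.5 = 39.3456

c0=(243.51, 208.32) c1=(438.72, 209.04) c2=(444.09, 27.77) c3=(250.45, 39.35)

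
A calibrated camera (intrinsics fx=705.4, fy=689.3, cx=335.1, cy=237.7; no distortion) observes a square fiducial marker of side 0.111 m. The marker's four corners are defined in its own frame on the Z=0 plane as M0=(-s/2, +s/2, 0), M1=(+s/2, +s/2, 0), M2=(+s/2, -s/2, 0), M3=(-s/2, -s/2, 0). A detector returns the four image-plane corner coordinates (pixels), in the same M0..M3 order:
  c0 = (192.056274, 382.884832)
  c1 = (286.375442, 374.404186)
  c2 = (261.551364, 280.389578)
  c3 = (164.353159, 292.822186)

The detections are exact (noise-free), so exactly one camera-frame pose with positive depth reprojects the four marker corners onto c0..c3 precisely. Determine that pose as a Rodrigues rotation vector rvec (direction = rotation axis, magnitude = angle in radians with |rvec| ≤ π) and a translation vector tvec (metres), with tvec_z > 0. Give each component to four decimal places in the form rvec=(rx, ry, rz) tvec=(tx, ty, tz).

Intrinsics K: fx=705.4, fy=689.3, cx=335.1, cy=237.7
Marker side s = 0.111 m; corners in marker frame (Z=0):
  M0 = (-0.0555, +0.0555, 0)
  M1 = (+0.0555, +0.0555, 0)
  M2 = (+0.0555, -0.0555, 0)
  M3 = (-0.0555, -0.0555, 0)
Detected image corners:
  c0 = (192.056274, 382.884832) px
  c1 = (286.375442, 374.404186) px
  c2 = (261.551364, 280.389578) px
  c3 = (164.353159, 292.822186) px
Planar DLT: solve 8×8 A·h = b for H (H[2,2]=1):
  H  [+784.36155 +319.50591 +225.43293]
  H  [-208.69724 +950.43178 +333.65907]
  H  [-0.34530 +0.36556 +1.00000]
B = K⁻¹H; ‖b₁‖=1.334570, ‖b₂‖=1.334570; λ = 2/(‖b₁‖+‖b₂‖) = 0.749305, sign → tz>0 ⇒ λ=+0.749305
r₁ = λ·B[:,0] = (+0.95609,-0.13764,-0.25873); r₂ = λ·B[:,1] = (+0.20927,+0.93871,+0.27392)
r₃ = r₁×r₂ = (+0.20517,-0.31604,+0.92630); SVD([r₁ r₂ r₃]) → R = UVᵀ:
  R  [+0.95609 +0.20927 +0.20517]
  R  [-0.13764 +0.93871 -0.31604]
  R  [-0.25873 +0.27392 +0.92630]
t = (-0.11649, +0.10431, +0.74930) m
tr R = 2.821098; θ = arccos((tr R − 1)/2) = 0.426186 rad = 24.419°
axis k = ((R−Rᵀ)₃₂, (R−Rᵀ)₁₃, (R−Rᵀ)₂₁) / (2 sinθ) = (+0.713539, +0.561083, -0.419580)
rvec = θ·k = (+0.304101, +0.239126, -0.178819)

rvec=(0.3041, 0.2391, -0.1788) tvec=(-0.1165, 0.1043, 0.7493)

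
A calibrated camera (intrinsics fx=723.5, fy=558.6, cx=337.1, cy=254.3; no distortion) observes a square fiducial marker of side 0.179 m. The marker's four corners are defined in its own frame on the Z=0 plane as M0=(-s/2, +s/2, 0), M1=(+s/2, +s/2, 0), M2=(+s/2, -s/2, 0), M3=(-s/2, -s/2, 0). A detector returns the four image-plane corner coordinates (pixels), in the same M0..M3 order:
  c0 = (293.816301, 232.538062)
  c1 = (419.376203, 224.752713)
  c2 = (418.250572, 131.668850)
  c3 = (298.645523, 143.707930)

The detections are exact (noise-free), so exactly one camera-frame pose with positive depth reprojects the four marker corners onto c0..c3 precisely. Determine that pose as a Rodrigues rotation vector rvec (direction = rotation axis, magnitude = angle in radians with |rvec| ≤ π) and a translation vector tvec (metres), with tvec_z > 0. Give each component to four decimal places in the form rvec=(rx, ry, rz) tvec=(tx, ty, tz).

rvec=(-0.2855, 0.3080, -0.0209) tvec=(0.0265, -0.1312, 1.0163)

Intrinsics K: fx=723.5, fy=558.6, cx=337.1, cy=254.3
Marker side s = 0.179 m; corners in marker frame (Z=0):
  M0 = (-0.0895, +0.0895, 0)
  M1 = (+0.0895, +0.0895, 0)
  M2 = (+0.0895, -0.0895, 0)
  M3 = (-0.0895, -0.0895, 0)
Detected image corners:
  c0 = (293.816301, 232.538062) px
  c1 = (419.376203, 224.752713) px
  c2 = (418.250572, 131.668850) px
  c3 = (298.645523, 143.707930) px
Planar DLT: solve 8×8 A·h = b for H (H[2,2]=1):
  H  [+580.25461 -109.37930 +355.94695]
  H  [-109.02884 +457.31459 +182.17356]
  H  [-0.29132 -0.27579 +1.00000]
B = K⁻¹H; ‖b₁‖=0.983944, ‖b₂‖=0.983944; λ = 2/(‖b₁‖+‖b₂‖) = 1.016318, sign → tz>0 ⇒ λ=+1.016318
r₁ = λ·B[:,0] = (+0.95305,-0.06358,-0.29607); r₂ = λ·B[:,1] = (-0.02305,+0.95964,-0.28029)
r₃ = r₁×r₂ = (+0.30194,+0.27395,+0.91312); SVD([r₁ r₂ r₃]) → R = UVᵀ:
  R  [+0.95305 -0.02305 +0.30194]
  R  [-0.06358 +0.95964 +0.27395]
  R  [-0.29607 -0.28029 +0.91312]
t = (+0.02647, -0.13123, +1.01632) m
tr R = 2.825801; θ = arccos((tr R − 1)/2) = 0.420462 rad = 24.091°
axis k = ((R−Rᵀ)₃₂, (R−Rᵀ)₁₃, (R−Rᵀ)₂₁) / (2 sinθ) = (-0.678914, +0.732537, -0.049645)
rvec = θ·k = (-0.285458, +0.308004, -0.020874)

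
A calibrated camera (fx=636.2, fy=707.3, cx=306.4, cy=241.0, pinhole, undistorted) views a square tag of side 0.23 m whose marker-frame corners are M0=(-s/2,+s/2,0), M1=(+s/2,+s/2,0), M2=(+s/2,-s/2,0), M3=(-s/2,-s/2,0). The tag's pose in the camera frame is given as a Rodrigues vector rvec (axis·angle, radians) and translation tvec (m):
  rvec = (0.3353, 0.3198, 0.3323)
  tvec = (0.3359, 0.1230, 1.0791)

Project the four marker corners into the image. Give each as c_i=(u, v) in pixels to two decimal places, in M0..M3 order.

c0=(418.48, 353.76) c1=(544.37, 414.24) c2=(602.50, 284.96) c3=(463.46, 226.59)

Intrinsics K: fx=636.2, fy=707.3, cx=306.4, cy=241.0
Marker side s = 0.23 m; corners in marker frame (Z=0):
  M0 = (-0.1150, +0.1150, 0)
  M1 = (+0.1150, +0.1150, 0)
  M2 = (+0.1150, -0.1150, 0)
  M3 = (-0.1150, -0.1150, 0)
rvec = (0.3353, 0.3198, 0.3323), |rvec| = θ = 0.57019 rad = 32.670°
Rodrigues: sinθ=0.53980, 1−cosθ=0.15820; R = I + sinθ·[k]× + (1−cosθ)·[k]×²:
    [+0.89650 -0.26241 +0.35697]
    [+0.36676 +0.89156 -0.26571]
    [-0.24853 +0.36913 +0.89553]
t = (0.3359, 0.1230, 1.0791) m
M0: Pc = R·M0+t = (+0.20263, +0.18335, +1.15013); u = 636.2·(+0.20263)/1.15013 + 306.4 = 418.4831, v = 707.3·(+0.18335)/1.15013 + 241.0 = 353.7565
M1: Pc = R·M1+t = (+0.40882, +0.26771, +1.09297); u = 636.2·(+0.40882)/1.09297 + 306.4 = 544.3682, v = 707.3·(+0.26771)/1.09297 + 241.0 = 414.2430
M2: Pc = R·M2+t = (+0.46917, +0.06265, +1.00807); u = 636.2·(+0.46917)/1.00807 + 306.4 = 602.4999, v = 707.3·(+0.06265)/1.00807 + 241.0 = 284.9563
M3: Pc = R·M3+t = (+0.26298, -0.02171, +1.06523); u = 636.2·(+0.26298)/1.06523 + 306.4 = 463.4619, v = 707.3·(-0.02171)/1.06523 + 241.0 = 226.5867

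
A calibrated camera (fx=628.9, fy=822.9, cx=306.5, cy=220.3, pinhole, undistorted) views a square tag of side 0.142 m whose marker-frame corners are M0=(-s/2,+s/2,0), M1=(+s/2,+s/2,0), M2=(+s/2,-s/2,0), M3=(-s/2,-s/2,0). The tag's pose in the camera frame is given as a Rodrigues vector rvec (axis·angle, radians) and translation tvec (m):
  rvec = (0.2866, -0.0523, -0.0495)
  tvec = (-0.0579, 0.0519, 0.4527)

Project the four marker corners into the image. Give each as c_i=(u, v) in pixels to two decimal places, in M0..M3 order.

Intrinsics K: fx=628.9, fy=822.9, cx=306.5, cy=220.3
Marker side s = 0.142 m; corners in marker frame (Z=0):
  M0 = (-0.0710, +0.0710, 0)
  M1 = (+0.0710, +0.0710, 0)
  M2 = (+0.0710, -0.0710, 0)
  M3 = (-0.0710, -0.0710, 0)
rvec = (0.2866, -0.0523, -0.0495), |rvec| = θ = 0.29551 rad = 16.931°
Rodrigues: sinθ=0.29123, 1−cosθ=0.04335; R = I + sinθ·[k]× + (1−cosθ)·[k]×²:
    [+0.99743 +0.04134 -0.05858]
    [-0.05622 +0.95801 -0.28116]
    [+0.04450 +0.28373 +0.95787]
t = (-0.0579, 0.0519, 0.4527) m
M0: Pc = R·M0+t = (-0.12578, +0.12391, +0.46969); u = 628.9·(-0.12578)/0.46969 + 306.5 = 138.0804, v = 822.9·(+0.12391)/0.46969 + 220.3 = 437.3944
M1: Pc = R·M1+t = (+0.01585, +0.11593, +0.47600); u = 628.9·(+0.01585)/0.47600 + 306.5 = 327.4445, v = 822.9·(+0.11593)/0.47600 + 220.3 = 420.7106
M2: Pc = R·M2+t = (+0.00998, -0.02011, +0.43571); u = 628.9·(+0.00998)/0.43571 + 306.5 = 320.9077, v = 822.9·(-0.02011)/0.43571 + 220.3 = 182.3185
M3: Pc = R·M3+t = (-0.13165, -0.01213, +0.42940); u = 628.9·(-0.13165)/0.42940 + 306.5 = 113.6794, v = 822.9·(-0.01213)/0.42940 + 220.3 = 197.0596

c0=(138.08, 437.39) c1=(327.44, 420.71) c2=(320.91, 182.32) c3=(113.68, 197.06)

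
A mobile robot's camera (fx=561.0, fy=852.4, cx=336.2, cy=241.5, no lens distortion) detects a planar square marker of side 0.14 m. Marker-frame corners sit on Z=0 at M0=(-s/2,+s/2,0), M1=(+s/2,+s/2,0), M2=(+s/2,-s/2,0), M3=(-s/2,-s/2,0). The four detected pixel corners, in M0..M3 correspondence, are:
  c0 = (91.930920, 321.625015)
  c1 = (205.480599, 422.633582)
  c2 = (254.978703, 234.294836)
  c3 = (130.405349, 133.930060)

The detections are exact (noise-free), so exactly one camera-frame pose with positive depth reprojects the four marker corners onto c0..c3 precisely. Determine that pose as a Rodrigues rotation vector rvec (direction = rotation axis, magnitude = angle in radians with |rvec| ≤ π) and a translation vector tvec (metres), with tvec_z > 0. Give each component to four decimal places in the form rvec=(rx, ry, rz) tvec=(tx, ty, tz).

rvec=(0.2581, 0.2409, 0.4456) tvec=(-0.1628, 0.0250, 0.5447)

Intrinsics K: fx=561.0, fy=852.4, cx=336.2, cy=241.5
Marker side s = 0.14 m; corners in marker frame (Z=0):
  M0 = (-0.0700, +0.0700, 0)
  M1 = (+0.0700, +0.0700, 0)
  M2 = (+0.0700, -0.0700, 0)
  M3 = (-0.0700, -0.0700, 0)
Detected image corners:
  c0 = (91.930920, 321.625015) px
  c1 = (205.480599, 422.633582) px
  c2 = (254.978703, 234.294836) px
  c3 = (130.405349, 133.930060) px
Planar DLT: solve 8×8 A·h = b for H (H[2,2]=1):
  H  [+794.98327 -220.35929 +168.54334]
  H  [+631.36835 +1494.38247 +280.59056]
  H  [-0.31608 +0.54457 +1.00000]
B = K⁻¹H; ‖b₁‖=1.835780, ‖b₂‖=1.835780; λ = 2/(‖b₁‖+‖b₂‖) = 0.544728, sign → tz>0 ⇒ λ=+0.544728
r₁ = λ·B[:,0] = (+0.87511,+0.45226,-0.17218); r₂ = λ·B[:,1] = (-0.39174,+0.87094,+0.29664)
r₃ = r₁×r₂ = (+0.28412,-0.19214,+0.93934); SVD([r₁ r₂ r₃]) → R = UVᵀ:
  R  [+0.87511 -0.39174 +0.28412]
  R  [+0.45226 +0.87094 -0.19214]
  R  [-0.17218 +0.29664 +0.93934]
t = (-0.16279, +0.02498, +0.54473) m
tr R = 2.685392; θ = arccos((tr R − 1)/2) = 0.568525 rad = 32.574°
axis k = ((R−Rᵀ)₃₂, (R−Rᵀ)₁₃, (R−Rᵀ)₂₁) / (2 sinθ) = (+0.453932, +0.423762, +0.783818)
rvec = θ·k = (+0.258072, +0.240919, +0.445620)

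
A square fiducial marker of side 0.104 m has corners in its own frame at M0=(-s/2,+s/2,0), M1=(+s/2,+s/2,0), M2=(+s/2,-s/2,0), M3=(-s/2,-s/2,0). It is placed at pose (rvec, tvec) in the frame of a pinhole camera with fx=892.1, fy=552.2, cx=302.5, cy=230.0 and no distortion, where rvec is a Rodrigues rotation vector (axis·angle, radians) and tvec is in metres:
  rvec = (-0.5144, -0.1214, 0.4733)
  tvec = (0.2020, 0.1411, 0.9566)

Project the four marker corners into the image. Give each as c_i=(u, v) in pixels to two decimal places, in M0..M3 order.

c0=(431.79, 322.99) c1=(520.18, 351.72) c2=(546.88, 300.51) c3=(463.15, 273.33)

Intrinsics K: fx=892.1, fy=552.2, cx=302.5, cy=230.0
Marker side s = 0.104 m; corners in marker frame (Z=0):
  M0 = (-0.0520, +0.0520, 0)
  M1 = (+0.0520, +0.0520, 0)
  M2 = (+0.0520, -0.0520, 0)
  M3 = (-0.0520, -0.0520, 0)
rvec = (-0.5144, -0.1214, 0.4733), |rvec| = θ = 0.70948 rad = 40.650°
Rodrigues: sinθ=0.65144, 1−cosθ=0.24130; R = I + sinθ·[k]× + (1−cosθ)·[k]×²:
    [+0.88555 -0.40464 -0.22818]
    [+0.46452 +0.76577 +0.44477]
    [-0.00524 -0.49986 +0.86609]
t = (0.2020, 0.1411, 0.9566) m
M0: Pc = R·M0+t = (+0.13491, +0.15677, +0.93088); u = 892.1·(+0.13491)/0.93088 + 302.5 = 431.7897, v = 552.2·(+0.15677)/0.93088 + 230.0 = 322.9934
M1: Pc = R·M1+t = (+0.22701, +0.20507, +0.93033); u = 892.1·(+0.22701)/0.93033 + 302.5 = 520.1776, v = 552.2·(+0.20507)/0.93033 + 230.0 = 351.7221
M2: Pc = R·M2+t = (+0.26909, +0.12543, +0.98232); u = 892.1·(+0.26909)/0.98232 + 302.5 = 546.8757, v = 552.2·(+0.12543)/0.98232 + 230.0 = 300.5118
M3: Pc = R·M3+t = (+0.17699, +0.07713, +0.98287); u = 892.1·(+0.17699)/0.98287 + 302.5 = 463.1481, v = 552.2·(+0.07713)/0.98287 + 230.0 = 273.3310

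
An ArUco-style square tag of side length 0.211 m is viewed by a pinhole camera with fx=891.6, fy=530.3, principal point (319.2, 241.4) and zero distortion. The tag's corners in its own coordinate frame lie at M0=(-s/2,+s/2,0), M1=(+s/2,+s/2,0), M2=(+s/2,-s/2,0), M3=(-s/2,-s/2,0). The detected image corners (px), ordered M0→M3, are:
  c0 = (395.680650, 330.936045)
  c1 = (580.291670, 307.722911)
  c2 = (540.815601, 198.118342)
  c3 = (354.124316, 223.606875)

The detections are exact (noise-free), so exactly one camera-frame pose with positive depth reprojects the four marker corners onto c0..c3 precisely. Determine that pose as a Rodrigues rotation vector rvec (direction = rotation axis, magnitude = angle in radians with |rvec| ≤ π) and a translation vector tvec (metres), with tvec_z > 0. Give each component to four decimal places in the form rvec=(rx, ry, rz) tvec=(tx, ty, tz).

rvec=(0.0805, 0.0750, -0.2264) tvec=(0.1656, 0.0456, 0.9988)

Intrinsics K: fx=891.6, fy=530.3, cx=319.2, cy=241.4
Marker side s = 0.211 m; corners in marker frame (Z=0):
  M0 = (-0.1055, +0.1055, 0)
  M1 = (+0.1055, +0.1055, 0)
  M2 = (+0.1055, -0.1055, 0)
  M3 = (-0.1055, -0.1055, 0)
Detected image corners:
  c0 = (395.680650, 330.936045) px
  c1 = (580.291670, 307.722911) px
  c2 = (540.815601, 198.118342) px
  c3 = (354.124316, 223.606875) px
Planar DLT: solve 8×8 A·h = b for H (H[2,2]=1):
  H  [+840.81203 +225.41656 +467.06360]
  H  [-137.47844 +532.91730 +265.61119]
  H  [-0.08341 +0.07131 +1.00000]
B = K⁻¹H; ‖b₁‖=1.001226, ‖b₂‖=1.001226; λ = 2/(‖b₁‖+‖b₂‖) = 0.998775, sign → tz>0 ⇒ λ=+0.998775
r₁ = λ·B[:,0] = (+0.97171,-0.22101,-0.08331); r₂ = λ·B[:,1] = (+0.22701,+0.97128,+0.07122)
r₃ = r₁×r₂ = (+0.06518,-0.08812,+0.99398); SVD([r₁ r₂ r₃]) → R = UVᵀ:
  R  [+0.97171 +0.22701 +0.06518]
  R  [-0.22101 +0.97128 -0.08812]
  R  [-0.08331 +0.07122 +0.99398]
t = (+0.16564, +0.04560, +0.99878) m
tr R = 2.936967; θ = arccos((tr R − 1)/2) = 0.251728 rad = 14.423°
axis k = ((R−Rᵀ)₃₂, (R−Rᵀ)₁₃, (R−Rᵀ)₂₁) / (2 sinθ) = (+0.319861, +0.298073, -0.899356)
rvec = θ·k = (+0.080518, +0.075033, -0.226393)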